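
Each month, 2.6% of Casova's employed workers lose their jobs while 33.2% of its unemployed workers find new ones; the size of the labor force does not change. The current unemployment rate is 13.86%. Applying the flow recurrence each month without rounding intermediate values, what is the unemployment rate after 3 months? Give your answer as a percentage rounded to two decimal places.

Unemployment rate after three months ≈ 9.01%.

With a fixed labor force, u_{t+1} = u_t + s·(1−u_t) − f·u_t = u_t·(1−s−f) + s.
Here 1−s−f = 0.642 and s = 0.026.
u_1 = 0.138600 × 0.642 + 0.026 = 0.114981.
u_2 = 0.114981 × 0.642 + 0.026 = 0.099818.
u_3 = 0.099818 × 0.642 + 0.026 = 0.090083.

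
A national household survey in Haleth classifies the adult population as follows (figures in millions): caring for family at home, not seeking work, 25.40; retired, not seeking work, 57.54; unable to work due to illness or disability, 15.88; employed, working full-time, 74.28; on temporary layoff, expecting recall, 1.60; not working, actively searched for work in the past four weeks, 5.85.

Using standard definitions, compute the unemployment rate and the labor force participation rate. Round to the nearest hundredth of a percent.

Unemployment rate ≈ 9.12%; labor force participation rate ≈ 45.27%.

Employed = 74.28 million.
Unemployed = 1.60 + 5.85 = 7.45 million (jobless and actively searching, or on temporary layoff).
Labor force = 74.28 + 7.45 = 81.73 million.
Not in labor force = 25.40 + 57.54 + 15.88 = 98.82 million (those not working and not actively searching are outside the labor force).
Civilian working-age population = 81.73 + 98.82 = 180.55 million.
Unemployment rate = 7.45 / 81.73 = 9.12%.
Labor force participation rate = 81.73 / 180.55 = 45.27%.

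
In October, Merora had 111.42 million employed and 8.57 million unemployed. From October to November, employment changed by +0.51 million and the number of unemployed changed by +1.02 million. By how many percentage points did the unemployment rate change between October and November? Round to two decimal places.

October: labor force = 111.42 + 8.57 = 119.99; u = 8.57/119.99 = 7.14%.
November: labor force = 111.93 + 9.59 = 121.52; u = 9.59/121.52 = 7.89%.
Change = 7.89% − 7.14% = +0.75 pp.

The unemployment rate changed by +0.75 percentage points.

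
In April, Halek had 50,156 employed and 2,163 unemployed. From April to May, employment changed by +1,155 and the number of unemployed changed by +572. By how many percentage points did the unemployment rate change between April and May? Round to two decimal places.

The unemployment rate changed by +0.93 percentage points.

April: labor force = 50,156 + 2,163 = 52,319; u = 2,163/52,319 = 4.13%.
May: labor force = 51,311 + 2,735 = 54,046; u = 2,735/54,046 = 5.06%.
Change = 5.06% − 4.13% = +0.93 pp.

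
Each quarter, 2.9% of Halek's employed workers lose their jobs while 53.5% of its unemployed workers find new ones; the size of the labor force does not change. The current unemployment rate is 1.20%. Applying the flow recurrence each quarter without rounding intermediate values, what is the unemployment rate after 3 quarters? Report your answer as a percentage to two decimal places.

With a fixed labor force, u_{t+1} = u_t + s·(1−u_t) − f·u_t = u_t·(1−s−f) + s.
Here 1−s−f = 0.436 and s = 0.029.
u_1 = 0.012000 × 0.436 + 0.029 = 0.034232.
u_2 = 0.034232 × 0.436 + 0.029 = 0.043925.
u_3 = 0.043925 × 0.436 + 0.029 = 0.048151.

Unemployment rate after three quarters ≈ 4.82%.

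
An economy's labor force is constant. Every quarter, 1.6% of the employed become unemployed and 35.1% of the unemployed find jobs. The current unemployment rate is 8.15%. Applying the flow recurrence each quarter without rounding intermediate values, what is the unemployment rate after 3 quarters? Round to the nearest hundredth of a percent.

With a fixed labor force, u_{t+1} = u_t + s·(1−u_t) − f·u_t = u_t·(1−s−f) + s.
Here 1−s−f = 0.633 and s = 0.016.
u_1 = 0.081500 × 0.633 + 0.016 = 0.067589.
u_2 = 0.067589 × 0.633 + 0.016 = 0.058784.
u_3 = 0.058784 × 0.633 + 0.016 = 0.053210.

Unemployment rate after three quarters ≈ 5.32%.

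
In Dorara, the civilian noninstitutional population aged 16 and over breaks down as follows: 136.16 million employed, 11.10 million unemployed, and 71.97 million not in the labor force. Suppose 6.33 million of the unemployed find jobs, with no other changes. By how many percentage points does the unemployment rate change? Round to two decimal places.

Initially, labor force = 136.16 + 11.10 = 147.26 million, so u = 11.10/147.26 = 7.54%.
After the change, unemployed falls and employed rises by 6.33; labor force unchanged → E = 142.49, U = 4.77, labor force = 147.26 million.
New unemployment rate = 4.77 / 147.26 = 3.24%.
Change = 3.24% − 7.54% = −4.30 percentage points.

The unemployment rate changes by −4.30 percentage points.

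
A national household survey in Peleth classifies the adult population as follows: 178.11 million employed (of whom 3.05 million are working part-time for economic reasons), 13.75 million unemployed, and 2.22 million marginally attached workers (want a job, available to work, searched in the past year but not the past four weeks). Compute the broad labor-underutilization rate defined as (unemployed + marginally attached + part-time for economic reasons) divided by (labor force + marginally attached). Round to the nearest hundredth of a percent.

Broad underutilization rate ≈ 9.80%.

Labor force = 178.11 + 13.75 = 191.86 million.
Numerator = 13.75 + 2.22 + 3.05 = 19.02 million.
Denominator = 191.86 + 2.22 = 194.08 million.
Broad rate = 19.02 / 194.08 = 9.80%.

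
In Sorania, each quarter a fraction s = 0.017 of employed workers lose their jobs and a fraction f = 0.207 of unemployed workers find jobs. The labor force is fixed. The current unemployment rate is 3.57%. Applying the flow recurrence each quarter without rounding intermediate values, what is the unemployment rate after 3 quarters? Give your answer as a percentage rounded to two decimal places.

Unemployment rate after three quarters ≈ 5.71%.

With a fixed labor force, u_{t+1} = u_t + s·(1−u_t) − f·u_t = u_t·(1−s−f) + s.
Here 1−s−f = 0.776 and s = 0.017.
u_1 = 0.035700 × 0.776 + 0.017 = 0.044703.
u_2 = 0.044703 × 0.776 + 0.017 = 0.051690.
u_3 = 0.051690 × 0.776 + 0.017 = 0.057111.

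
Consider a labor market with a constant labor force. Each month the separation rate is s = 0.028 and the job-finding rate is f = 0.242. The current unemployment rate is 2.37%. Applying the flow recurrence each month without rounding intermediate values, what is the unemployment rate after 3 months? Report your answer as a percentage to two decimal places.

Unemployment rate after three months ≈ 7.26%.

With a fixed labor force, u_{t+1} = u_t + s·(1−u_t) − f·u_t = u_t·(1−s−f) + s.
Here 1−s−f = 0.730 and s = 0.028.
u_1 = 0.023700 × 0.730 + 0.028 = 0.045301.
u_2 = 0.045301 × 0.730 + 0.028 = 0.061070.
u_3 = 0.061070 × 0.730 + 0.028 = 0.072581.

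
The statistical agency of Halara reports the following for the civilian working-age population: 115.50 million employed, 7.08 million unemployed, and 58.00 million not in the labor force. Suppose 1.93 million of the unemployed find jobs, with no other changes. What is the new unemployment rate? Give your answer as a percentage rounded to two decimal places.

New unemployment rate ≈ 4.20%.

Initially, labor force = 115.50 + 7.08 = 122.58 million, so u = 7.08/122.58 = 5.78%.
After the change, unemployed falls and employed rises by 1.93; labor force unchanged → E = 117.43, U = 5.15, labor force = 122.58 million.
New unemployment rate = 5.15 / 122.58 = 4.20%.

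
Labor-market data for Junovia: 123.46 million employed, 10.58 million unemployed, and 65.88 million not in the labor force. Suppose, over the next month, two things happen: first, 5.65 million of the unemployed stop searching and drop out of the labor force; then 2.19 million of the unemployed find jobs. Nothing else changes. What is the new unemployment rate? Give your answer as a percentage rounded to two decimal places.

New unemployment rate ≈ 2.13%.

Initially, labor force = 123.46 + 10.58 = 134.04 million, so u = 10.58/134.04 = 7.89%.
After the first change, unemployed and labor force both fall by 5.65 → E = 123.46, U = 4.93, labor force = 128.39 million.
After the second change, unemployed falls and employed rises by 2.19; labor force unchanged → E = 125.65, U = 2.74, labor force = 128.39 million.
New unemployment rate = 2.74 / 128.39 = 2.13%.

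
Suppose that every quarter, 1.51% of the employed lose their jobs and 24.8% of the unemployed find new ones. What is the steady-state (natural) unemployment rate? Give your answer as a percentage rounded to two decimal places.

At steady state the flows balance: s·E = f·U, so U/(E+U) = s/(s+f).
u* = 1.51 / (1.51 + 24.8) = 1.51 / 26.31 = 5.74%.

Steady-state unemployment rate ≈ 5.74%.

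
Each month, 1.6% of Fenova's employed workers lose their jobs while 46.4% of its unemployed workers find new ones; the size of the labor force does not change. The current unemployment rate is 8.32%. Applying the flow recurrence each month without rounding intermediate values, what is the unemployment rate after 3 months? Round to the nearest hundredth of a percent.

With a fixed labor force, u_{t+1} = u_t + s·(1−u_t) − f·u_t = u_t·(1−s−f) + s.
Here 1−s−f = 0.520 and s = 0.016.
u_1 = 0.083200 × 0.520 + 0.016 = 0.059264.
u_2 = 0.059264 × 0.520 + 0.016 = 0.046817.
u_3 = 0.046817 × 0.520 + 0.016 = 0.040345.

Unemployment rate after three months ≈ 4.03%.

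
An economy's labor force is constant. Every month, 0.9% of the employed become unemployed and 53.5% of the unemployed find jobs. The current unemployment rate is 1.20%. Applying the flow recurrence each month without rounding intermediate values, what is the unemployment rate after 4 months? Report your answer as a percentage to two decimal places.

With a fixed labor force, u_{t+1} = u_t + s·(1−u_t) − f·u_t = u_t·(1−s−f) + s.
Here 1−s−f = 0.456 and s = 0.009.
u_1 = 0.012000 × 0.456 + 0.009 = 0.014472.
u_2 = 0.014472 × 0.456 + 0.009 = 0.015599.
u_3 = 0.015599 × 0.456 + 0.009 = 0.016113.
u_4 = 0.016113 × 0.456 + 0.009 = 0.016348.

Unemployment rate after four months ≈ 1.63%.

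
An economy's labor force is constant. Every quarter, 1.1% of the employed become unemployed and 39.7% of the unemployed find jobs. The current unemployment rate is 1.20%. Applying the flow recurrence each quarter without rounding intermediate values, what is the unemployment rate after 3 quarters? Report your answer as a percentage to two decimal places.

With a fixed labor force, u_{t+1} = u_t + s·(1−u_t) − f·u_t = u_t·(1−s−f) + s.
Here 1−s−f = 0.592 and s = 0.011.
u_1 = 0.012000 × 0.592 + 0.011 = 0.018104.
u_2 = 0.018104 × 0.592 + 0.011 = 0.021718.
u_3 = 0.021718 × 0.592 + 0.011 = 0.023857.

Unemployment rate after three quarters ≈ 2.39%.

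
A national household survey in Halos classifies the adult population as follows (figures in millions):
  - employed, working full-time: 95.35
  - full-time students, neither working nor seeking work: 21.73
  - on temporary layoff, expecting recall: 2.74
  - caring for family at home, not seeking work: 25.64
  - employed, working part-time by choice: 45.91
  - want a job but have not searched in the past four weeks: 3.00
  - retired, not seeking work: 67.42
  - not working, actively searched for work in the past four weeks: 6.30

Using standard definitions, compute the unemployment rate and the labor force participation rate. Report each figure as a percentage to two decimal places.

Unemployment rate ≈ 6.01%; labor force participation rate ≈ 56.06%.

Employed = 95.35 + 45.91 = 141.26 million.
Unemployed = 2.74 + 6.30 = 9.04 million (jobless and actively searching, or on temporary layoff).
Labor force = 141.26 + 9.04 = 150.30 million.
Not in labor force = 21.73 + 25.64 + 3.00 + 67.42 = 117.79 million (those not working and not actively searching are outside the labor force — including those who want a job but have given up searching).
Civilian working-age population = 150.30 + 117.79 = 268.09 million.
Unemployment rate = 9.04 / 150.30 = 6.01%.
Labor force participation rate = 150.30 / 268.09 = 56.06%.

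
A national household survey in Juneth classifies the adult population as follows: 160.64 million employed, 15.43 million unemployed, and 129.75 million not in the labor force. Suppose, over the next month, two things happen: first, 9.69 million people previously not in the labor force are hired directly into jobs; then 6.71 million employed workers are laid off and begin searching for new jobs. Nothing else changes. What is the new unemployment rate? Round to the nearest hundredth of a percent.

New unemployment rate ≈ 11.92%.

Initially, labor force = 160.64 + 15.43 = 176.07 million, so u = 15.43/176.07 = 8.76%.
After the first change, employed and labor force both rise by 9.69; unemployed unchanged → E = 170.33, U = 15.43, labor force = 185.76 million.
After the second change, employed falls and unemployed rises by 6.71; labor force unchanged → E = 163.62, U = 22.14, labor force = 185.76 million.
New unemployment rate = 22.14 / 185.76 = 11.92%.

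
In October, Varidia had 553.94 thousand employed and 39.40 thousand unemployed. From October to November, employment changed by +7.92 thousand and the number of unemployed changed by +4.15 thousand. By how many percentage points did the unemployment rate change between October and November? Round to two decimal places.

October: labor force = 553.94 + 39.40 = 593.34; u = 39.40/593.34 = 6.64%.
November: labor force = 561.86 + 43.55 = 605.41; u = 43.55/605.41 = 7.19%.
Change = 7.19% − 6.64% = +0.55 pp.

The unemployment rate changed by +0.55 percentage points.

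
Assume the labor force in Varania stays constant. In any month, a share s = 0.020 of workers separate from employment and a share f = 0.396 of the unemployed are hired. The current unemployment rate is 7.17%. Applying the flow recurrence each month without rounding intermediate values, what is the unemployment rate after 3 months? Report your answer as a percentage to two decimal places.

Unemployment rate after three months ≈ 5.28%.

With a fixed labor force, u_{t+1} = u_t + s·(1−u_t) − f·u_t = u_t·(1−s−f) + s.
Here 1−s−f = 0.584 and s = 0.020.
u_1 = 0.071700 × 0.584 + 0.020 = 0.061873.
u_2 = 0.061873 × 0.584 + 0.020 = 0.056134.
u_3 = 0.056134 × 0.584 + 0.020 = 0.052782.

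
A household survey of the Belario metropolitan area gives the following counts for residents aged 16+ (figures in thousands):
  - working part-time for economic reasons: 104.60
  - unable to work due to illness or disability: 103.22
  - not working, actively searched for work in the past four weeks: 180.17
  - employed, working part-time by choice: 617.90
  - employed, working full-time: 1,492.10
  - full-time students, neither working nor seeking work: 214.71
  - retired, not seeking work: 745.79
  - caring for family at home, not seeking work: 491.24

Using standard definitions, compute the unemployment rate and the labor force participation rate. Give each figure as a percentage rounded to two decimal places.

Employed = 104.60 + 617.90 + 1,492.10 = 2,214.60 thousand (anyone who worked, including part-time for economic reasons, counts as employed).
Unemployed = 180.17 thousand.
Labor force = 2,214.60 + 180.17 = 2,394.77 thousand.
Not in labor force = 103.22 + 214.71 + 745.79 + 491.24 = 1,554.96 thousand (those not working and not actively searching are outside the labor force).
Civilian working-age population = 2,394.77 + 1,554.96 = 3,949.73 thousand.
Unemployment rate = 180.17 / 2,394.77 = 7.52%.
Labor force participation rate = 2,394.77 / 3,949.73 = 60.63%.

Unemployment rate ≈ 7.52%; labor force participation rate ≈ 60.63%.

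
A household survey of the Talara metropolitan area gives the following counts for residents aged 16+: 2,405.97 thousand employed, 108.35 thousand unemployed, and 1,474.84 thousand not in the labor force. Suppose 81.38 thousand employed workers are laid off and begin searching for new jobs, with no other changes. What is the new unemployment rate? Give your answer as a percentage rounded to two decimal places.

Initially, labor force = 2,405.97 + 108.35 = 2,514.32 thousand, so u = 108.35/2,514.32 = 4.31%.
After the change, employed falls and unemployed rises by 81.38; labor force unchanged → E = 2,324.59, U = 189.73, labor force = 2,514.32 thousand.
New unemployment rate = 189.73 / 2,514.32 = 7.55%.

New unemployment rate ≈ 7.55%.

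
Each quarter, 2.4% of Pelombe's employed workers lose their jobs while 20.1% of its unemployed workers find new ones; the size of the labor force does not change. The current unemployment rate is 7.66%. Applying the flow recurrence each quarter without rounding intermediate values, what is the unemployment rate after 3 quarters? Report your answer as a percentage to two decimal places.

With a fixed labor force, u_{t+1} = u_t + s·(1−u_t) − f·u_t = u_t·(1−s−f) + s.
Here 1−s−f = 0.775 and s = 0.024.
u_1 = 0.076600 × 0.775 + 0.024 = 0.083365.
u_2 = 0.083365 × 0.775 + 0.024 = 0.088608.
u_3 = 0.088608 × 0.775 + 0.024 = 0.092671.

Unemployment rate after three quarters ≈ 9.27%.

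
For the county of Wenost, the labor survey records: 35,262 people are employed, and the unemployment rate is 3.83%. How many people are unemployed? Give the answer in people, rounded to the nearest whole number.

About 1,404 are unemployed.

Let U be the number unemployed. The labor force is E + U, and U/(E+U) = 0.0383.
So U = 0.0383 × 35,262 / (1 − 0.0383) = 1350.53 / 0.9617 ≈ 1,404.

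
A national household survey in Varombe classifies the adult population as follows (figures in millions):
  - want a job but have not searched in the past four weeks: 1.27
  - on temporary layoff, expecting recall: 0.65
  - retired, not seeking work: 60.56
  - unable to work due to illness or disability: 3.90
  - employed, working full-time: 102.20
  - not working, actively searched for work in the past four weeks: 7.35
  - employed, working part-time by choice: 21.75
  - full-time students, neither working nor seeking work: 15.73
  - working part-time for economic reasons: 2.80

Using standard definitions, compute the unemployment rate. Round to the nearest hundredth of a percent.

Unemployment rate ≈ 5.94%.

Employed = 102.20 + 21.75 + 2.80 = 126.75 million (anyone who worked, including part-time for economic reasons, counts as employed).
Unemployed = 0.65 + 7.35 = 8.00 million (jobless and actively searching, or on temporary layoff).
Labor force = 126.75 + 8.00 = 134.75 million.
Unemployment rate = 8.00 / 134.75 = 5.94%.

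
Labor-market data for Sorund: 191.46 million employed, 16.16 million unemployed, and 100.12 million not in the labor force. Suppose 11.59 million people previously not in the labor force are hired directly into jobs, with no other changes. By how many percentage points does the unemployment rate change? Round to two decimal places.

The unemployment rate changes by −0.41 percentage points.

Initially, labor force = 191.46 + 16.16 = 207.62 million, so u = 16.16/207.62 = 7.78%.
After the change, employed and labor force both rise by 11.59; unemployed unchanged → E = 203.05, U = 16.16, labor force = 219.21 million.
New unemployment rate = 16.16 / 219.21 = 7.37%.
Change = 7.37% − 7.78% = −0.41 percentage points.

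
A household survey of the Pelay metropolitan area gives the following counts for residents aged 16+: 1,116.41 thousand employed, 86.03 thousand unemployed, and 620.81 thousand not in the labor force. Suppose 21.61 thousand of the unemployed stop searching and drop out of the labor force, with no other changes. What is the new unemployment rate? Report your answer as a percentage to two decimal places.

Initially, labor force = 1,116.41 + 86.03 = 1,202.44 thousand, so u = 86.03/1,202.44 = 7.15%.
After the change, unemployed and labor force both fall by 21.61 → E = 1,116.41, U = 64.42, labor force = 1,180.83 thousand.
New unemployment rate = 64.42 / 1,180.83 = 5.46%.

New unemployment rate ≈ 5.46%.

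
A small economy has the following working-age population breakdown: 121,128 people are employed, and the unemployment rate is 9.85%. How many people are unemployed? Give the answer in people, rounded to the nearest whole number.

Let U be the number unemployed. The labor force is E + U, and U/(E+U) = 0.0985.
So U = 0.0985 × 121,128 / (1 − 0.0985) = 11931.11 / 0.9015 ≈ 13,235.

About 13,235 are unemployed.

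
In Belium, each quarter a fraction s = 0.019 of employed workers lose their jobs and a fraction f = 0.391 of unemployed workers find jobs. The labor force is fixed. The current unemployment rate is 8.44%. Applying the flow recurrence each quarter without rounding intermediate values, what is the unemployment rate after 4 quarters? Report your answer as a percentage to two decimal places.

Unemployment rate after four quarters ≈ 5.10%.

With a fixed labor force, u_{t+1} = u_t + s·(1−u_t) − f·u_t = u_t·(1−s−f) + s.
Here 1−s−f = 0.590 and s = 0.019.
u_1 = 0.084400 × 0.590 + 0.019 = 0.068796.
u_2 = 0.068796 × 0.590 + 0.019 = 0.059590.
u_3 = 0.059590 × 0.590 + 0.019 = 0.054158.
u_4 = 0.054158 × 0.590 + 0.019 = 0.050953.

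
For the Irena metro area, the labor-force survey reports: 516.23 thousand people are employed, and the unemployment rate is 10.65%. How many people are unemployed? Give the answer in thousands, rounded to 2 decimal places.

Let U be the number unemployed. The labor force is E + U, and U/(E+U) = 0.1065.
So U = 0.1065 × 516.23 / (1 − 0.1065) = 54.9785 / 0.8935 ≈ 61.53 thousand.

About 61.53 thousand are unemployed.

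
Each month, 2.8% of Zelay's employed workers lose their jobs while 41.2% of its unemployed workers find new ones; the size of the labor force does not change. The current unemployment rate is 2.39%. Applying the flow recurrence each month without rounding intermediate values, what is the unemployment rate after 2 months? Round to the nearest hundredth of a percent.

Unemployment rate after two months ≈ 5.12%.

With a fixed labor force, u_{t+1} = u_t + s·(1−u_t) − f·u_t = u_t·(1−s−f) + s.
Here 1−s−f = 0.560 and s = 0.028.
u_1 = 0.023900 × 0.560 + 0.028 = 0.041384.
u_2 = 0.041384 × 0.560 + 0.028 = 0.051175.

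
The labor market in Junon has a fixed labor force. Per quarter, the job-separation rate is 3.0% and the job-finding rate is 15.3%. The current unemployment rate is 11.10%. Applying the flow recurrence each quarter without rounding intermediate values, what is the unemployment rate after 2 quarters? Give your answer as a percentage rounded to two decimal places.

Unemployment rate after two quarters ≈ 12.86%.

With a fixed labor force, u_{t+1} = u_t + s·(1−u_t) − f·u_t = u_t·(1−s−f) + s.
Here 1−s−f = 0.817 and s = 0.030.
u_1 = 0.111000 × 0.817 + 0.030 = 0.120687.
u_2 = 0.120687 × 0.817 + 0.030 = 0.128601.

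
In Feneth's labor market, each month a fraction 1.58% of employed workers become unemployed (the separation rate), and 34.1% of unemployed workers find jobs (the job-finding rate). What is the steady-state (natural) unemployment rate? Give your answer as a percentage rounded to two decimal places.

At steady state the flows balance: s·E = f·U, so U/(E+U) = s/(s+f).
u* = 1.58 / (1.58 + 34.1) = 1.58 / 35.68 = 4.43%.

Steady-state unemployment rate ≈ 4.43%.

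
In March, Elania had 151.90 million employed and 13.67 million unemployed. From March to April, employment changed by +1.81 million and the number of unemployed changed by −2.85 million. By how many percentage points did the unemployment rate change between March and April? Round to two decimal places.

The unemployment rate changed by −1.68 percentage points.

March: labor force = 151.90 + 13.67 = 165.57; u = 13.67/165.57 = 8.26%.
April: labor force = 153.71 + 10.82 = 164.53; u = 10.82/164.53 = 6.58%.
Change = 6.58% − 8.26% = −1.68 pp.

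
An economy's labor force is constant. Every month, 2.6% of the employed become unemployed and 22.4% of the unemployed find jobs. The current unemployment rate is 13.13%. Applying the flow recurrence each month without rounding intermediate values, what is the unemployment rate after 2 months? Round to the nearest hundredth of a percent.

Unemployment rate after two months ≈ 11.94%.

With a fixed labor force, u_{t+1} = u_t + s·(1−u_t) − f·u_t = u_t·(1−s−f) + s.
Here 1−s−f = 0.750 and s = 0.026.
u_1 = 0.131300 × 0.750 + 0.026 = 0.124475.
u_2 = 0.124475 × 0.750 + 0.026 = 0.119356.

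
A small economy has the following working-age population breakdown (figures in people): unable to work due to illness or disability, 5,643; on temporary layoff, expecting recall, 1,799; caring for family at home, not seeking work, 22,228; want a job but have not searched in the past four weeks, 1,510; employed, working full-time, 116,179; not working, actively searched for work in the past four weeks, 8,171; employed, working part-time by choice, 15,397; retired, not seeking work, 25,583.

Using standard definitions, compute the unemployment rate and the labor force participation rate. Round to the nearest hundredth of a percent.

Unemployment rate ≈ 7.04%; labor force participation rate ≈ 72.03%.

Employed = 116,179 + 15,397 = 131,576.
Unemployed = 1,799 + 8,171 = 9,970 (jobless and actively searching, or on temporary layoff).
Labor force = 131,576 + 9,970 = 141,546.
Not in labor force = 5,643 + 22,228 + 1,510 + 25,583 = 54,964 (those not working and not actively searching are outside the labor force — including those who want a job but have given up searching).
Civilian working-age population = 141,546 + 54,964 = 196,510.
Unemployment rate = 9,970 / 141,546 = 7.04%.
Labor force participation rate = 141,546 / 196,510 = 72.03%.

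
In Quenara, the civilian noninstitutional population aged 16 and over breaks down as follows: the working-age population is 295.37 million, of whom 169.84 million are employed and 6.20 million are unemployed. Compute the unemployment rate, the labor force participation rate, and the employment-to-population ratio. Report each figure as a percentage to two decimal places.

Labor force = employed + unemployed = 169.84 + 6.20 = 176.04 million.
Unemployment rate = 6.20 / 176.04 = 3.52%.
Labor force participation rate = 176.04 / 295.37 = 59.60%.
Employment-population ratio = 169.84 / 295.37 = 57.50%.

Unemployment rate ≈ 3.52%; labor force participation rate ≈ 59.60%; employment-population ratio ≈ 57.50%.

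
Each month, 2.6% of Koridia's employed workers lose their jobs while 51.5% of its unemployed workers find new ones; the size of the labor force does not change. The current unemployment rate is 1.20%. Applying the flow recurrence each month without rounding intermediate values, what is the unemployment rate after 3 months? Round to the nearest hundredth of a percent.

With a fixed labor force, u_{t+1} = u_t + s·(1−u_t) − f·u_t = u_t·(1−s−f) + s.
Here 1−s−f = 0.459 and s = 0.026.
u_1 = 0.012000 × 0.459 + 0.026 = 0.031508.
u_2 = 0.031508 × 0.459 + 0.026 = 0.040462.
u_3 = 0.040462 × 0.459 + 0.026 = 0.044572.

Unemployment rate after three months ≈ 4.46%.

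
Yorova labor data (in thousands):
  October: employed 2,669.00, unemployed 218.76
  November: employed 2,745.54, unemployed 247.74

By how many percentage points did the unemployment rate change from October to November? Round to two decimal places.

October: labor force = 2,669.00 + 218.76 = 2,887.76; u = 218.76/2,887.76 = 7.58%.
November: labor force = 2,745.54 + 247.74 = 2,993.28; u = 247.74/2,993.28 = 8.28%.
Change = 8.28% − 7.58% = +0.70 pp.

The unemployment rate changed by +0.70 percentage points.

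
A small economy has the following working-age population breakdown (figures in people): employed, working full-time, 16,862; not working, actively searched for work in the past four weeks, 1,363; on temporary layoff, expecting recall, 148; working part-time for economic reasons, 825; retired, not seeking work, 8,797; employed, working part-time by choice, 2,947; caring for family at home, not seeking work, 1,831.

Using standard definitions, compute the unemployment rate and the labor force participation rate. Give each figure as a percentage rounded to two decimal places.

Employed = 16,862 + 825 + 2,947 = 20,634 (anyone who worked, including part-time for economic reasons, counts as employed).
Unemployed = 1,363 + 148 = 1,511 (jobless and actively searching, or on temporary layoff).
Labor force = 20,634 + 1,511 = 22,145.
Not in labor force = 8,797 + 1,831 = 10,628 (those not working and not actively searching are outside the labor force).
Civilian working-age population = 22,145 + 10,628 = 32,773.
Unemployment rate = 1,511 / 22,145 = 6.82%.
Labor force participation rate = 22,145 / 32,773 = 67.57%.

Unemployment rate ≈ 6.82%; labor force participation rate ≈ 67.57%.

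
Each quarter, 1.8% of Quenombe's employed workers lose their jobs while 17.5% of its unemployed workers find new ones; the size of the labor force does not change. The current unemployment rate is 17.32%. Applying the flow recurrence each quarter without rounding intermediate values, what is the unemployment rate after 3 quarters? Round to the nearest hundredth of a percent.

With a fixed labor force, u_{t+1} = u_t + s·(1−u_t) − f·u_t = u_t·(1−s−f) + s.
Here 1−s−f = 0.807 and s = 0.018.
u_1 = 0.173200 × 0.807 + 0.018 = 0.157772.
u_2 = 0.157772 × 0.807 + 0.018 = 0.145322.
u_3 = 0.145322 × 0.807 + 0.018 = 0.135275.

Unemployment rate after three quarters ≈ 13.53%.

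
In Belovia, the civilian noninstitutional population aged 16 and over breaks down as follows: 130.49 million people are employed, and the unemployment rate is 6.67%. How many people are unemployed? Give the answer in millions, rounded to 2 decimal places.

Let U be the number unemployed. The labor force is E + U, and U/(E+U) = 0.0667.
So U = 0.0667 × 130.49 / (1 − 0.0667) = 8.7037 / 0.9333 ≈ 9.33 million.

About 9.33 million are unemployed.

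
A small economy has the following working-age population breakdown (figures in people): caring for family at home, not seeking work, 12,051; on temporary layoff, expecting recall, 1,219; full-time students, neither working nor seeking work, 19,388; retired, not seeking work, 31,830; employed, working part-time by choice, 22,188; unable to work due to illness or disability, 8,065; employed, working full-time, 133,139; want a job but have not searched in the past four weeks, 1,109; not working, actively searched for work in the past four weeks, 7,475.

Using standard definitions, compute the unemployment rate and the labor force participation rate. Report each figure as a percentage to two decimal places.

Employed = 22,188 + 133,139 = 155,327.
Unemployed = 1,219 + 7,475 = 8,694 (jobless and actively searching, or on temporary layoff).
Labor force = 155,327 + 8,694 = 164,021.
Not in labor force = 12,051 + 19,388 + 31,830 + 8,065 + 1,109 = 72,443 (those not working and not actively searching are outside the labor force — including those who want a job but have given up searching).
Civilian working-age population = 164,021 + 72,443 = 236,464.
Unemployment rate = 8,694 / 164,021 = 5.30%.
Labor force participation rate = 164,021 / 236,464 = 69.36%.

Unemployment rate ≈ 5.30%; labor force participation rate ≈ 69.36%.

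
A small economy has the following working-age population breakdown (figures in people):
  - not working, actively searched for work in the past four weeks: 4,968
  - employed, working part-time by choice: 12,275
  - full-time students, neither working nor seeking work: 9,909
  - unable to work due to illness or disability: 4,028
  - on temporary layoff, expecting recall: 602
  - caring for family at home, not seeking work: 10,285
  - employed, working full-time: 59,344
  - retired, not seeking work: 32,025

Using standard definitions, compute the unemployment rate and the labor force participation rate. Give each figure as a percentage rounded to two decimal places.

Employed = 12,275 + 59,344 = 71,619.
Unemployed = 4,968 + 602 = 5,570 (jobless and actively searching, or on temporary layoff).
Labor force = 71,619 + 5,570 = 77,189.
Not in labor force = 9,909 + 4,028 + 10,285 + 32,025 = 56,247 (those not working and not actively searching are outside the labor force).
Civilian working-age population = 77,189 + 56,247 = 133,436.
Unemployment rate = 5,570 / 77,189 = 7.22%.
Labor force participation rate = 77,189 / 133,436 = 57.85%.

Unemployment rate ≈ 7.22%; labor force participation rate ≈ 57.85%.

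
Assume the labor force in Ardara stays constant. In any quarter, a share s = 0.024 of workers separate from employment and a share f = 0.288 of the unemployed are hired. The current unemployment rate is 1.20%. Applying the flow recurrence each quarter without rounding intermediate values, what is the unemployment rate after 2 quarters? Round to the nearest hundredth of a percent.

Unemployment rate after two quarters ≈ 4.62%.

With a fixed labor force, u_{t+1} = u_t + s·(1−u_t) − f·u_t = u_t·(1−s−f) + s.
Here 1−s−f = 0.688 and s = 0.024.
u_1 = 0.012000 × 0.688 + 0.024 = 0.032256.
u_2 = 0.032256 × 0.688 + 0.024 = 0.046192.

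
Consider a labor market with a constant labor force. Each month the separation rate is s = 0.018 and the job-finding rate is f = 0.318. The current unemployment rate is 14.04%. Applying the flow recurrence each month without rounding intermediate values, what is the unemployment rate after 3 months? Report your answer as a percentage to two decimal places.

With a fixed labor force, u_{t+1} = u_t + s·(1−u_t) − f·u_t = u_t·(1−s−f) + s.
Here 1−s−f = 0.664 and s = 0.018.
u_1 = 0.140400 × 0.664 + 0.018 = 0.111226.
u_2 = 0.111226 × 0.664 + 0.018 = 0.091854.
u_3 = 0.091854 × 0.664 + 0.018 = 0.078991.

Unemployment rate after three months ≈ 7.90%.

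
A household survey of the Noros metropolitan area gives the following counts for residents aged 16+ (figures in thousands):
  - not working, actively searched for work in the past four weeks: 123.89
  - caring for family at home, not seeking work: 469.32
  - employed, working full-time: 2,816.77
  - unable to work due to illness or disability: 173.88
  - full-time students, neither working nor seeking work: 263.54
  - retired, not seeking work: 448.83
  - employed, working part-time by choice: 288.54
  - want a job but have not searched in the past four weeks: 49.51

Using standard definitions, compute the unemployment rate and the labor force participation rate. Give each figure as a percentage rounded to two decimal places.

Employed = 2,816.77 + 288.54 = 3,105.31 thousand.
Unemployed = 123.89 thousand.
Labor force = 3,105.31 + 123.89 = 3,229.20 thousand.
Not in labor force = 469.32 + 173.88 + 263.54 + 448.83 + 49.51 = 1,405.08 thousand (those not working and not actively searching are outside the labor force — including those who want a job but have given up searching).
Civilian working-age population = 3,229.20 + 1,405.08 = 4,634.28 thousand.
Unemployment rate = 123.89 / 3,229.20 = 3.84%.
Labor force participation rate = 3,229.20 / 4,634.28 = 69.68%.

Unemployment rate ≈ 3.84%; labor force participation rate ≈ 69.68%.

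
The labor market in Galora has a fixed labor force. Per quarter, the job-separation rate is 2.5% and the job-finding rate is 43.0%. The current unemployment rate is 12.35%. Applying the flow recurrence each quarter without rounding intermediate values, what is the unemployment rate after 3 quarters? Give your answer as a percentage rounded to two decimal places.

Unemployment rate after three quarters ≈ 6.60%.

With a fixed labor force, u_{t+1} = u_t + s·(1−u_t) − f·u_t = u_t·(1−s−f) + s.
Here 1−s−f = 0.545 and s = 0.025.
u_1 = 0.123500 × 0.545 + 0.025 = 0.092308.
u_2 = 0.092308 × 0.545 + 0.025 = 0.075308.
u_3 = 0.075308 × 0.545 + 0.025 = 0.066043.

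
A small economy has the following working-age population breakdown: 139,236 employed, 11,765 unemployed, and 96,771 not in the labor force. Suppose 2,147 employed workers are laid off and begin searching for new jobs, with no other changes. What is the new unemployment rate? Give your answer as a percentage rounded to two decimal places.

Initially, labor force = 139,236 + 11,765 = 151,001, so u = 11,765/151,001 = 7.79%.
After the change, employed falls and unemployed rises by 2,147; labor force unchanged → E = 137,089, U = 13,912, labor force = 151,001.
New unemployment rate = 13,912 / 151,001 = 9.21%.

New unemployment rate ≈ 9.21%.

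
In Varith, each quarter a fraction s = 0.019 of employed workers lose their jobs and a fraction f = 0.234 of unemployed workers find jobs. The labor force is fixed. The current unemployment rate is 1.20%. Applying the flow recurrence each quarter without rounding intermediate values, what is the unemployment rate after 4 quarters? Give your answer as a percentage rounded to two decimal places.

Unemployment rate after four quarters ≈ 5.55%.

With a fixed labor force, u_{t+1} = u_t + s·(1−u_t) − f·u_t = u_t·(1−s−f) + s.
Here 1−s−f = 0.747 and s = 0.019.
u_1 = 0.012000 × 0.747 + 0.019 = 0.027964.
u_2 = 0.027964 × 0.747 + 0.019 = 0.039889.
u_3 = 0.039889 × 0.747 + 0.019 = 0.048797.
u_4 = 0.048797 × 0.747 + 0.019 = 0.055451.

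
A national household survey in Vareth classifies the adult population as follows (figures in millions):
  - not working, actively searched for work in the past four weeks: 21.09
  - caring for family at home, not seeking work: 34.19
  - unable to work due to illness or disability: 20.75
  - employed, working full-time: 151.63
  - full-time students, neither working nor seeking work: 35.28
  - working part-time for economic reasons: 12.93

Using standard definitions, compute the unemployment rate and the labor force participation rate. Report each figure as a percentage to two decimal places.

Employed = 151.63 + 12.93 = 164.56 million (anyone who worked, including part-time for economic reasons, counts as employed).
Unemployed = 21.09 million.
Labor force = 164.56 + 21.09 = 185.65 million.
Not in labor force = 34.19 + 20.75 + 35.28 = 90.22 million (those not working and not actively searching are outside the labor force).
Civilian working-age population = 185.65 + 90.22 = 275.87 million.
Unemployment rate = 21.09 / 185.65 = 11.36%.
Labor force participation rate = 185.65 / 275.87 = 67.30%.

Unemployment rate ≈ 11.36%; labor force participation rate ≈ 67.30%.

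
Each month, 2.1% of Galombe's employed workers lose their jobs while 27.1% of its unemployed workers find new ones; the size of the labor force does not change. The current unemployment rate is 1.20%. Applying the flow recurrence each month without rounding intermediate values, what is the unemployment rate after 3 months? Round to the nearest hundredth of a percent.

Unemployment rate after three months ≈ 5.07%.

With a fixed labor force, u_{t+1} = u_t + s·(1−u_t) − f·u_t = u_t·(1−s−f) + s.
Here 1−s−f = 0.708 and s = 0.021.
u_1 = 0.012000 × 0.708 + 0.021 = 0.029496.
u_2 = 0.029496 × 0.708 + 0.021 = 0.041883.
u_3 = 0.041883 × 0.708 + 0.021 = 0.050653.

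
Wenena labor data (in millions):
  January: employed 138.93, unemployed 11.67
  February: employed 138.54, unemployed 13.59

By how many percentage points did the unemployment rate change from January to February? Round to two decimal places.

January: labor force = 138.93 + 11.67 = 150.60; u = 11.67/150.60 = 7.75%.
February: labor force = 138.54 + 13.59 = 152.13; u = 13.59/152.13 = 8.93%.
Change = 8.93% − 7.75% = +1.18 pp.

The unemployment rate changed by +1.18 percentage points.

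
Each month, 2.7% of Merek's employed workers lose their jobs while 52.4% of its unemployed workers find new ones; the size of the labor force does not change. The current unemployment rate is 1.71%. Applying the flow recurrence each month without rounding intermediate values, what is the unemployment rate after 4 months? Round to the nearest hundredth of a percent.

With a fixed labor force, u_{t+1} = u_t + s·(1−u_t) − f·u_t = u_t·(1−s−f) + s.
Here 1−s−f = 0.449 and s = 0.027.
u_1 = 0.017100 × 0.449 + 0.027 = 0.034678.
u_2 = 0.034678 × 0.449 + 0.027 = 0.042570.
u_3 = 0.042570 × 0.449 + 0.027 = 0.046114.
u_4 = 0.046114 × 0.449 + 0.027 = 0.047705.

Unemployment rate after four months ≈ 4.77%.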